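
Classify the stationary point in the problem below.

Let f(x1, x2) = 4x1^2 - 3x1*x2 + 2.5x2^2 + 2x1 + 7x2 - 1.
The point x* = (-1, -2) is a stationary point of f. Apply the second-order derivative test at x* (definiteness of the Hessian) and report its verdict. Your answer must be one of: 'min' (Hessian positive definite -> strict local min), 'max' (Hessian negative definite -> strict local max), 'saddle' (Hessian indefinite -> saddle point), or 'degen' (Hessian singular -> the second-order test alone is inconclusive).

Compute the Hessian H = grad^2 f:
  H = [[8, -3], [-3, 5]]
Verify stationarity: grad f(x*) = H x* + g = (0, 0).
Eigenvalues of H: 3.1459, 9.8541.
Both eigenvalues > 0, so H is positive definite -> x* is a strict local min.

min


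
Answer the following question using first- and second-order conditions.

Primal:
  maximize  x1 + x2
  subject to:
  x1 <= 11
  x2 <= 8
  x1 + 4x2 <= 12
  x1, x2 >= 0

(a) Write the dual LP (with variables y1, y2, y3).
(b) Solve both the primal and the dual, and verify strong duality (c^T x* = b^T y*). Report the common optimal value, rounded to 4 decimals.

The standard primal-dual pair for 'max c^T x s.t. A x <= b, x >= 0' is:
  Dual:  min b^T y  s.t.  A^T y >= c,  y >= 0.

So the dual LP is:
  minimize  11y1 + 8y2 + 12y3
  subject to:
    y1 + y3 >= 1
    y2 + 4y3 >= 1
    y1, y2, y3 >= 0

Solving the primal: x* = (11, 0.25).
  primal value c^T x* = 11.25.
Solving the dual: y* = (0.75, 0, 0.25).
  dual value b^T y* = 11.25.
Strong duality: c^T x* = b^T y*. Confirmed.

11.25


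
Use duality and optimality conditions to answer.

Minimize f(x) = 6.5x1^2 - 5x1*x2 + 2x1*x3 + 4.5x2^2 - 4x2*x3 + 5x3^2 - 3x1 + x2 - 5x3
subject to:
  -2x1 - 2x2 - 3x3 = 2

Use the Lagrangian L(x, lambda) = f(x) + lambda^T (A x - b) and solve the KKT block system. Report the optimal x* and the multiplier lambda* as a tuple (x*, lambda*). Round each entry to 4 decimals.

Form the Lagrangian:
  L(x, lambda) = (1/2) x^T Q x + c^T x + lambda^T (A x - b)
Stationarity (grad_x L = 0): Q x + c + A^T lambda = 0.
Primal feasibility: A x = b.

This gives the KKT block system:
  [ Q   A^T ] [ x     ]   [-c ]
  [ A    0  ] [ lambda ] = [ b ]

Solving the linear system:
  x*      = (-0.2014, -0.6011, -0.1316)
  lambda* = (-1.4382)
  f(x*)   = 1.7689

x* = (-0.2014, -0.6011, -0.1316), lambda* = (-1.4382)


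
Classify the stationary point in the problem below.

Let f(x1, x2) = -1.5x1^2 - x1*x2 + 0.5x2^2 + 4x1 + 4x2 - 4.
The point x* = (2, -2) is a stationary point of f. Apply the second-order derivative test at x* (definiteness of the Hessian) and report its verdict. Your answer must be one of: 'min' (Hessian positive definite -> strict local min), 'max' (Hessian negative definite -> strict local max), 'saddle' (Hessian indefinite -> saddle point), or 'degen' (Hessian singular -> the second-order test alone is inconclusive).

Compute the Hessian H = grad^2 f:
  H = [[-3, -1], [-1, 1]]
Verify stationarity: grad f(x*) = H x* + g = (0, 0).
Eigenvalues of H: -3.2361, 1.2361.
Eigenvalues have mixed signs, so H is indefinite -> x* is a saddle point.

saddle


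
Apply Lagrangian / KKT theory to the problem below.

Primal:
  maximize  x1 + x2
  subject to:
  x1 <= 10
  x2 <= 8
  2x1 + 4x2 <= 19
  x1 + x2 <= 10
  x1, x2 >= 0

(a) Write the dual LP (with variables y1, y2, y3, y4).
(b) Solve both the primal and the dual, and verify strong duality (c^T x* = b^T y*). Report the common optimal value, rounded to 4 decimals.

The standard primal-dual pair for 'max c^T x s.t. A x <= b, x >= 0' is:
  Dual:  min b^T y  s.t.  A^T y >= c,  y >= 0.

So the dual LP is:
  minimize  10y1 + 8y2 + 19y3 + 10y4
  subject to:
    y1 + 2y3 + y4 >= 1
    y2 + 4y3 + y4 >= 1
    y1, y2, y3, y4 >= 0

Solving the primal: x* = (9.5, 0).
  primal value c^T x* = 9.5.
Solving the dual: y* = (0, 0, 0.5, 0).
  dual value b^T y* = 9.5.
Strong duality: c^T x* = b^T y*. Confirmed.

9.5


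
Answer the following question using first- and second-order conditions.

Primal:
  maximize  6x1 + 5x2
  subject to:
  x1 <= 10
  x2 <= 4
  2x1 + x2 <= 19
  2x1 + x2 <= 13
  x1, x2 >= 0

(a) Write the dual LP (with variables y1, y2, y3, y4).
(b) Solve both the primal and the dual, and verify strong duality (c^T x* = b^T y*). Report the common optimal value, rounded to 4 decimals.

The standard primal-dual pair for 'max c^T x s.t. A x <= b, x >= 0' is:
  Dual:  min b^T y  s.t.  A^T y >= c,  y >= 0.

So the dual LP is:
  minimize  10y1 + 4y2 + 19y3 + 13y4
  subject to:
    y1 + 2y3 + 2y4 >= 6
    y2 + y3 + y4 >= 5
    y1, y2, y3, y4 >= 0

Solving the primal: x* = (4.5, 4).
  primal value c^T x* = 47.
Solving the dual: y* = (0, 2, 0, 3).
  dual value b^T y* = 47.
Strong duality: c^T x* = b^T y*. Confirmed.

47


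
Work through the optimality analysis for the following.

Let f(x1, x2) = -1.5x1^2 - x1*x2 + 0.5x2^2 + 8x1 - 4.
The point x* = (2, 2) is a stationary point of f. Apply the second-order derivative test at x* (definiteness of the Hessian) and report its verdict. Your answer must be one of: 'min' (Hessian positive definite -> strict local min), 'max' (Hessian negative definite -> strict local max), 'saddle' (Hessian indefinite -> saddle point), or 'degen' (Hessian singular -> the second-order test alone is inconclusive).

Compute the Hessian H = grad^2 f:
  H = [[-3, -1], [-1, 1]]
Verify stationarity: grad f(x*) = H x* + g = (0, 0).
Eigenvalues of H: -3.2361, 1.2361.
Eigenvalues have mixed signs, so H is indefinite -> x* is a saddle point.

saddle


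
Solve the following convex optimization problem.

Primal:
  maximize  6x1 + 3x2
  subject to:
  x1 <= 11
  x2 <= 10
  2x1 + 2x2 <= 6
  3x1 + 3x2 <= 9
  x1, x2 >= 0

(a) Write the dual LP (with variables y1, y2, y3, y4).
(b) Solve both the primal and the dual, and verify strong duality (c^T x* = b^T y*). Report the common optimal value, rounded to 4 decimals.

The standard primal-dual pair for 'max c^T x s.t. A x <= b, x >= 0' is:
  Dual:  min b^T y  s.t.  A^T y >= c,  y >= 0.

So the dual LP is:
  minimize  11y1 + 10y2 + 6y3 + 9y4
  subject to:
    y1 + 2y3 + 3y4 >= 6
    y2 + 2y3 + 3y4 >= 3
    y1, y2, y3, y4 >= 0

Solving the primal: x* = (3, 0).
  primal value c^T x* = 18.
Solving the dual: y* = (0, 0, 3, 0).
  dual value b^T y* = 18.
Strong duality: c^T x* = b^T y*. Confirmed.

18


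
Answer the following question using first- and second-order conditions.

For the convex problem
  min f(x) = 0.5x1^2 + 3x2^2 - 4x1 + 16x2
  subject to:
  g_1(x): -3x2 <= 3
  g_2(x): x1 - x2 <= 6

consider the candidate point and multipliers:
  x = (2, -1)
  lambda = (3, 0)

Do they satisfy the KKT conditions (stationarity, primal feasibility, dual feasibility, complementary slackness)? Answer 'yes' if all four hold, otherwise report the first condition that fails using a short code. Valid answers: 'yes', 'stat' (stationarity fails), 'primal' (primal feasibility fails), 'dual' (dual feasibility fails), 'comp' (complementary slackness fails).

Gradient of f: grad f(x) = Q x + c = (-2, 10)
Constraint values g_i(x) = a_i^T x - b_i:
  g_1((2, -1)) = 0
  g_2((2, -1)) = -3
Stationarity residual: grad f(x) + sum_i lambda_i a_i = (-2, 1)
  -> stationarity FAILS
Primal feasibility (all g_i <= 0): OK
Dual feasibility (all lambda_i >= 0): OK
Complementary slackness (lambda_i * g_i(x) = 0 for all i): OK

Verdict: the first failing condition is stationarity -> stat.

stat


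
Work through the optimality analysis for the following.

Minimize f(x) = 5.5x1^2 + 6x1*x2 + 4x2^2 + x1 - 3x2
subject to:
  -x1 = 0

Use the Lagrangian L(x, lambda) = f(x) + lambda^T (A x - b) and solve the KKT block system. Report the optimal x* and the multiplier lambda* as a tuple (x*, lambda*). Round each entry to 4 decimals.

Form the Lagrangian:
  L(x, lambda) = (1/2) x^T Q x + c^T x + lambda^T (A x - b)
Stationarity (grad_x L = 0): Q x + c + A^T lambda = 0.
Primal feasibility: A x = b.

This gives the KKT block system:
  [ Q   A^T ] [ x     ]   [-c ]
  [ A    0  ] [ lambda ] = [ b ]

Solving the linear system:
  x*      = (0, 0.375)
  lambda* = (3.25)
  f(x*)   = -0.5625

x* = (0, 0.375), lambda* = (3.25)


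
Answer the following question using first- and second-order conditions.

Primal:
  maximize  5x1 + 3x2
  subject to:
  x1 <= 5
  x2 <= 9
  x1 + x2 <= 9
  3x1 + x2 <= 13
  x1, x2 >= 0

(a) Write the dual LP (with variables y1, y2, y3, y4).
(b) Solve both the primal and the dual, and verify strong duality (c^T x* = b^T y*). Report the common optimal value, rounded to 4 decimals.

The standard primal-dual pair for 'max c^T x s.t. A x <= b, x >= 0' is:
  Dual:  min b^T y  s.t.  A^T y >= c,  y >= 0.

So the dual LP is:
  minimize  5y1 + 9y2 + 9y3 + 13y4
  subject to:
    y1 + y3 + 3y4 >= 5
    y2 + y3 + y4 >= 3
    y1, y2, y3, y4 >= 0

Solving the primal: x* = (2, 7).
  primal value c^T x* = 31.
Solving the dual: y* = (0, 0, 2, 1).
  dual value b^T y* = 31.
Strong duality: c^T x* = b^T y*. Confirmed.

31


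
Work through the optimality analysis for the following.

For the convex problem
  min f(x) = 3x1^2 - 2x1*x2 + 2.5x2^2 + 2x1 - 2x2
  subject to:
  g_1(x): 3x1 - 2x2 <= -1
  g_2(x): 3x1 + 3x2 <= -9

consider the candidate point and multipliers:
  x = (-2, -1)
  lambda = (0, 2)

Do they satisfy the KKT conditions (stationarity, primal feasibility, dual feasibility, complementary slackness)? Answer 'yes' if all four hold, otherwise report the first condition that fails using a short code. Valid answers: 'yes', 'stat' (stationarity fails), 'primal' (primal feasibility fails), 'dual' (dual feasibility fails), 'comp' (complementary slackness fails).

Gradient of f: grad f(x) = Q x + c = (-8, -3)
Constraint values g_i(x) = a_i^T x - b_i:
  g_1((-2, -1)) = -3
  g_2((-2, -1)) = 0
Stationarity residual: grad f(x) + sum_i lambda_i a_i = (-2, 3)
  -> stationarity FAILS
Primal feasibility (all g_i <= 0): OK
Dual feasibility (all lambda_i >= 0): OK
Complementary slackness (lambda_i * g_i(x) = 0 for all i): OK

Verdict: the first failing condition is stationarity -> stat.

stat


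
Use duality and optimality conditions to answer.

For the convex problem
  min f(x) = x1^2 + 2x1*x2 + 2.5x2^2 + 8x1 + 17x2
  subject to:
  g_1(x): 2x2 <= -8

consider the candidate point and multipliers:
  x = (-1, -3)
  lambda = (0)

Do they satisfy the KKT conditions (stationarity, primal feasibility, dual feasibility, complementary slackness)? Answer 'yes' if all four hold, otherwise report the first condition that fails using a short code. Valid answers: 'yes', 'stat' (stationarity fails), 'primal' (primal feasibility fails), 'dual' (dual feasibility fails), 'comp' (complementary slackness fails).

Gradient of f: grad f(x) = Q x + c = (0, 0)
Constraint values g_i(x) = a_i^T x - b_i:
  g_1((-1, -3)) = 2
Stationarity residual: grad f(x) + sum_i lambda_i a_i = (0, 0)
  -> stationarity OK
Primal feasibility (all g_i <= 0): FAILS
Dual feasibility (all lambda_i >= 0): OK
Complementary slackness (lambda_i * g_i(x) = 0 for all i): OK

Verdict: the first failing condition is primal_feasibility -> primal.

primal


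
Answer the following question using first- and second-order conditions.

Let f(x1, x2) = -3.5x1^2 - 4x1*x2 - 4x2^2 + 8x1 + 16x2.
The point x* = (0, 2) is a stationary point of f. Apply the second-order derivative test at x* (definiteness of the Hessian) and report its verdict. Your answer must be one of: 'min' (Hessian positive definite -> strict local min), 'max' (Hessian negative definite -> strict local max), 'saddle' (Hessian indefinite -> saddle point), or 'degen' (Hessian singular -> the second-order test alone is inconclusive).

Compute the Hessian H = grad^2 f:
  H = [[-7, -4], [-4, -8]]
Verify stationarity: grad f(x*) = H x* + g = (0, 0).
Eigenvalues of H: -11.5311, -3.4689.
Both eigenvalues < 0, so H is negative definite -> x* is a strict local max.

max


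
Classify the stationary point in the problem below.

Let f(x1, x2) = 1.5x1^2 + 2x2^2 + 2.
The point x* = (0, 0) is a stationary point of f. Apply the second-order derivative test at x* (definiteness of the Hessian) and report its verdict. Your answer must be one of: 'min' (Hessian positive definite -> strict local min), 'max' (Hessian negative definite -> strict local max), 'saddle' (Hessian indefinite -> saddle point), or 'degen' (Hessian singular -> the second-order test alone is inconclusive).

Compute the Hessian H = grad^2 f:
  H = [[3, 0], [0, 4]]
Verify stationarity: grad f(x*) = H x* + g = (0, 0).
Eigenvalues of H: 3, 4.
Both eigenvalues > 0, so H is positive definite -> x* is a strict local min.

min


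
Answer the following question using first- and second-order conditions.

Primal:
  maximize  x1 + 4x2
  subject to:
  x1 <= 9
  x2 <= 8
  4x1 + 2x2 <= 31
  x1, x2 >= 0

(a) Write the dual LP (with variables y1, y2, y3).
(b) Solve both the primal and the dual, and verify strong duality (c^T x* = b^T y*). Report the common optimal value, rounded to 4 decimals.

The standard primal-dual pair for 'max c^T x s.t. A x <= b, x >= 0' is:
  Dual:  min b^T y  s.t.  A^T y >= c,  y >= 0.

So the dual LP is:
  minimize  9y1 + 8y2 + 31y3
  subject to:
    y1 + 4y3 >= 1
    y2 + 2y3 >= 4
    y1, y2, y3 >= 0

Solving the primal: x* = (3.75, 8).
  primal value c^T x* = 35.75.
Solving the dual: y* = (0, 3.5, 0.25).
  dual value b^T y* = 35.75.
Strong duality: c^T x* = b^T y*. Confirmed.

35.75


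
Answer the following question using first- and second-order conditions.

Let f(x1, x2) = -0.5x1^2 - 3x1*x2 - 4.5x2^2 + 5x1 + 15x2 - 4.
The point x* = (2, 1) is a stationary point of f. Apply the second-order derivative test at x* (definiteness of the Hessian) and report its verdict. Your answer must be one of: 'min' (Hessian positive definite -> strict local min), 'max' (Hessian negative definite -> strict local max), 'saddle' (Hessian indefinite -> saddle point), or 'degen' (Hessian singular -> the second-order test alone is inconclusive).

Compute the Hessian H = grad^2 f:
  H = [[-1, -3], [-3, -9]]
Verify stationarity: grad f(x*) = H x* + g = (0, 0).
Eigenvalues of H: -10, 0.
H has a zero eigenvalue (singular; negative semidefinite but not definite), so H is neither positive definite, negative definite, nor indefinite. The second-order test alone is inconclusive -> degen.
(Indeed, f is constant along the null direction of H through x*, so x* is not a strict local extremum.)

degen


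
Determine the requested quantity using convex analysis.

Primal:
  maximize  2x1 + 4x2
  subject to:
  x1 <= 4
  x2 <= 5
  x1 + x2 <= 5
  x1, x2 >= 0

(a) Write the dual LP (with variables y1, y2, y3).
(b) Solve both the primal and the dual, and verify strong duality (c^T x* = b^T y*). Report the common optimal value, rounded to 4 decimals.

The standard primal-dual pair for 'max c^T x s.t. A x <= b, x >= 0' is:
  Dual:  min b^T y  s.t.  A^T y >= c,  y >= 0.

So the dual LP is:
  minimize  4y1 + 5y2 + 5y3
  subject to:
    y1 + y3 >= 2
    y2 + y3 >= 4
    y1, y2, y3 >= 0

Solving the primal: x* = (0, 5).
  primal value c^T x* = 20.
Solving the dual: y* = (0, 0, 4).
  dual value b^T y* = 20.
Strong duality: c^T x* = b^T y*. Confirmed.

20


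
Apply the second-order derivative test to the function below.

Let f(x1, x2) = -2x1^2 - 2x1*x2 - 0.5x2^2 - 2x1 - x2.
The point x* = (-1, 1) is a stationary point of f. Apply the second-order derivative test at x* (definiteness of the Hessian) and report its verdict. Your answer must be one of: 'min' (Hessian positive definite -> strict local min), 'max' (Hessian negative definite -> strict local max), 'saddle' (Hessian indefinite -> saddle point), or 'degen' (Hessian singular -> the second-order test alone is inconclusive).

Compute the Hessian H = grad^2 f:
  H = [[-4, -2], [-2, -1]]
Verify stationarity: grad f(x*) = H x* + g = (0, 0).
Eigenvalues of H: -5, 0.
H has a zero eigenvalue (singular; negative semidefinite but not definite), so H is neither positive definite, negative definite, nor indefinite. The second-order test alone is inconclusive -> degen.
(Indeed, f is constant along the null direction of H through x*, so x* is not a strict local extremum.)

degen


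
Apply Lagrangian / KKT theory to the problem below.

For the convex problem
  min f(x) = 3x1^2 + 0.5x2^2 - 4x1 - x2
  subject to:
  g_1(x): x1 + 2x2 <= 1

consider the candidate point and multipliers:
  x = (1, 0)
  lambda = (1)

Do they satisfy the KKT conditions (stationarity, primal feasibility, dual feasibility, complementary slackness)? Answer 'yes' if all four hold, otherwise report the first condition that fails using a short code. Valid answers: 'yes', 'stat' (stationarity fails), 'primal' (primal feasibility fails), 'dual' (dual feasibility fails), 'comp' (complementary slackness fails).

Gradient of f: grad f(x) = Q x + c = (2, -1)
Constraint values g_i(x) = a_i^T x - b_i:
  g_1((1, 0)) = 0
Stationarity residual: grad f(x) + sum_i lambda_i a_i = (3, 1)
  -> stationarity FAILS
Primal feasibility (all g_i <= 0): OK
Dual feasibility (all lambda_i >= 0): OK
Complementary slackness (lambda_i * g_i(x) = 0 for all i): OK

Verdict: the first failing condition is stationarity -> stat.

stat


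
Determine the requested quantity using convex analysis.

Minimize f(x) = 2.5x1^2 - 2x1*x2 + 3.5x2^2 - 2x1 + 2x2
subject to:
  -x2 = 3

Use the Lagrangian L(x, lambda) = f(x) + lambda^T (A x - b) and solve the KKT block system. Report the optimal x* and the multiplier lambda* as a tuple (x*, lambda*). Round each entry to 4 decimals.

Form the Lagrangian:
  L(x, lambda) = (1/2) x^T Q x + c^T x + lambda^T (A x - b)
Stationarity (grad_x L = 0): Q x + c + A^T lambda = 0.
Primal feasibility: A x = b.

This gives the KKT block system:
  [ Q   A^T ] [ x     ]   [-c ]
  [ A    0  ] [ lambda ] = [ b ]

Solving the linear system:
  x*      = (-0.8, -3)
  lambda* = (-17.4)
  f(x*)   = 23.9

x* = (-0.8, -3), lambda* = (-17.4)


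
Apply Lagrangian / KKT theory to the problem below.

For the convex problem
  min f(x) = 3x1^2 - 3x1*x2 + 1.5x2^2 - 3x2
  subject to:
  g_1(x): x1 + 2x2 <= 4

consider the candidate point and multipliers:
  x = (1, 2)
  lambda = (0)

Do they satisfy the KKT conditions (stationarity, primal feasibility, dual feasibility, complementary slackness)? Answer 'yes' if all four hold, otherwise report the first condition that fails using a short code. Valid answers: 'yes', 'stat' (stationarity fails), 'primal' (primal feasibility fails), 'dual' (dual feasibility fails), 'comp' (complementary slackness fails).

Gradient of f: grad f(x) = Q x + c = (0, 0)
Constraint values g_i(x) = a_i^T x - b_i:
  g_1((1, 2)) = 1
Stationarity residual: grad f(x) + sum_i lambda_i a_i = (0, 0)
  -> stationarity OK
Primal feasibility (all g_i <= 0): FAILS
Dual feasibility (all lambda_i >= 0): OK
Complementary slackness (lambda_i * g_i(x) = 0 for all i): OK

Verdict: the first failing condition is primal_feasibility -> primal.

primal


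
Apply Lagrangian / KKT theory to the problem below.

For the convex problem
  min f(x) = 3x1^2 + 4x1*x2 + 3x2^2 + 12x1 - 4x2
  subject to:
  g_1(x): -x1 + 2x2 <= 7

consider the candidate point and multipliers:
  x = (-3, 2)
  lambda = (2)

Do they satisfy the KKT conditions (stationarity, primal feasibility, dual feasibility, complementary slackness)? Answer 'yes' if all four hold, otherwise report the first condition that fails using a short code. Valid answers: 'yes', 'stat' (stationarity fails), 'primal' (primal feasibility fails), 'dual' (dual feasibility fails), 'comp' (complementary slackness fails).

Gradient of f: grad f(x) = Q x + c = (2, -4)
Constraint values g_i(x) = a_i^T x - b_i:
  g_1((-3, 2)) = 0
Stationarity residual: grad f(x) + sum_i lambda_i a_i = (0, 0)
  -> stationarity OK
Primal feasibility (all g_i <= 0): OK
Dual feasibility (all lambda_i >= 0): OK
Complementary slackness (lambda_i * g_i(x) = 0 for all i): OK

Verdict: yes, KKT holds.

yes


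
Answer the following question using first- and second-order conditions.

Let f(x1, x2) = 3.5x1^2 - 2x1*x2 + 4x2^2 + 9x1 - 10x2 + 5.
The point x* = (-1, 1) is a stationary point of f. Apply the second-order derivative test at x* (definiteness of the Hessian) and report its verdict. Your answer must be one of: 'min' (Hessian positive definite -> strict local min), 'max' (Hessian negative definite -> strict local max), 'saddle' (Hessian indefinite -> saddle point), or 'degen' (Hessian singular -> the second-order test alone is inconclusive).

Compute the Hessian H = grad^2 f:
  H = [[7, -2], [-2, 8]]
Verify stationarity: grad f(x*) = H x* + g = (0, 0).
Eigenvalues of H: 5.4384, 9.5616.
Both eigenvalues > 0, so H is positive definite -> x* is a strict local min.

min


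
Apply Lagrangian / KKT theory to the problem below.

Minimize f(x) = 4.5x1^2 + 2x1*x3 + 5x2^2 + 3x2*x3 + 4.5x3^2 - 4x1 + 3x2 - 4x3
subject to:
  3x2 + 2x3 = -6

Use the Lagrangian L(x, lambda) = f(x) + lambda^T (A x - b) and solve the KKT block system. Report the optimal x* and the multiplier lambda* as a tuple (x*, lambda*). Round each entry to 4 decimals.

Form the Lagrangian:
  L(x, lambda) = (1/2) x^T Q x + c^T x + lambda^T (A x - b)
Stationarity (grad_x L = 0): Q x + c + A^T lambda = 0.
Primal feasibility: A x = b.

This gives the KKT block system:
  [ Q   A^T ] [ x     ]   [-c ]
  [ A    0  ] [ lambda ] = [ b ]

Solving the linear system:
  x*      = (0.4993, -1.8354, -0.2469)
  lambda* = (5.3649)
  f(x*)   = 12.8368

x* = (0.4993, -1.8354, -0.2469), lambda* = (5.3649)


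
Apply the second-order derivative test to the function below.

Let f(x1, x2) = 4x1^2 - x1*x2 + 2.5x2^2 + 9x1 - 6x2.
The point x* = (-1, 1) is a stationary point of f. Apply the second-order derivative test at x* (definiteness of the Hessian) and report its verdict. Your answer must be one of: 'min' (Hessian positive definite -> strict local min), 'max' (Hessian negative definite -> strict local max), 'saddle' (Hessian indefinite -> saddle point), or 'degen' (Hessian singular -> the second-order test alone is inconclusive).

Compute the Hessian H = grad^2 f:
  H = [[8, -1], [-1, 5]]
Verify stationarity: grad f(x*) = H x* + g = (0, 0).
Eigenvalues of H: 4.6972, 8.3028.
Both eigenvalues > 0, so H is positive definite -> x* is a strict local min.

min


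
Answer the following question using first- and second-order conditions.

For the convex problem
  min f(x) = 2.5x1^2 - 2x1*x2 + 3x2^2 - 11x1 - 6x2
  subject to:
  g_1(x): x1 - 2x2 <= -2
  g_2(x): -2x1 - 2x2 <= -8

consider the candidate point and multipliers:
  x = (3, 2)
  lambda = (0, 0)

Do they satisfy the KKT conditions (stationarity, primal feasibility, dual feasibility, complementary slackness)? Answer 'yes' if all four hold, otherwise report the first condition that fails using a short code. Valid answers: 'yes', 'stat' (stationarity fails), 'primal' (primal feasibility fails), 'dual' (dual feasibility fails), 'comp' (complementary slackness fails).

Gradient of f: grad f(x) = Q x + c = (0, 0)
Constraint values g_i(x) = a_i^T x - b_i:
  g_1((3, 2)) = 1
  g_2((3, 2)) = -2
Stationarity residual: grad f(x) + sum_i lambda_i a_i = (0, 0)
  -> stationarity OK
Primal feasibility (all g_i <= 0): FAILS
Dual feasibility (all lambda_i >= 0): OK
Complementary slackness (lambda_i * g_i(x) = 0 for all i): OK

Verdict: the first failing condition is primal_feasibility -> primal.

primal


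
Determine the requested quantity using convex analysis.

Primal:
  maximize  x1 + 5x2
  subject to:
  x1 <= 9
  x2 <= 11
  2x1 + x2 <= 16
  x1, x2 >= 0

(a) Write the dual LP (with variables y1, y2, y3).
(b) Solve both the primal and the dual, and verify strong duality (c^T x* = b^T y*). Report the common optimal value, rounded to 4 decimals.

The standard primal-dual pair for 'max c^T x s.t. A x <= b, x >= 0' is:
  Dual:  min b^T y  s.t.  A^T y >= c,  y >= 0.

So the dual LP is:
  minimize  9y1 + 11y2 + 16y3
  subject to:
    y1 + 2y3 >= 1
    y2 + y3 >= 5
    y1, y2, y3 >= 0

Solving the primal: x* = (2.5, 11).
  primal value c^T x* = 57.5.
Solving the dual: y* = (0, 4.5, 0.5).
  dual value b^T y* = 57.5.
Strong duality: c^T x* = b^T y*. Confirmed.

57.5


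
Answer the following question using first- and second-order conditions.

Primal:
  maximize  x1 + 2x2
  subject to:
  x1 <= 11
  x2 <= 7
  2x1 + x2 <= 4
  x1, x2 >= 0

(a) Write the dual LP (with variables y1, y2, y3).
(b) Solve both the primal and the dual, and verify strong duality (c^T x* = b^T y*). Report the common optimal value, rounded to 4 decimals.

The standard primal-dual pair for 'max c^T x s.t. A x <= b, x >= 0' is:
  Dual:  min b^T y  s.t.  A^T y >= c,  y >= 0.

So the dual LP is:
  minimize  11y1 + 7y2 + 4y3
  subject to:
    y1 + 2y3 >= 1
    y2 + y3 >= 2
    y1, y2, y3 >= 0

Solving the primal: x* = (0, 4).
  primal value c^T x* = 8.
Solving the dual: y* = (0, 0, 2).
  dual value b^T y* = 8.
Strong duality: c^T x* = b^T y*. Confirmed.

8


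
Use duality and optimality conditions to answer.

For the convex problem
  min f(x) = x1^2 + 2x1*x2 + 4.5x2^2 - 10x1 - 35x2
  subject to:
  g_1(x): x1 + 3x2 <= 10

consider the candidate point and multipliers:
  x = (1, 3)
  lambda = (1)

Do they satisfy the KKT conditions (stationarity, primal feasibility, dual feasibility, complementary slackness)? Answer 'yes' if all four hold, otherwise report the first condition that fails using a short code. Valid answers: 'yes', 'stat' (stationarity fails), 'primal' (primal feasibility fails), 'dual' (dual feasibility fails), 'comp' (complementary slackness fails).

Gradient of f: grad f(x) = Q x + c = (-2, -6)
Constraint values g_i(x) = a_i^T x - b_i:
  g_1((1, 3)) = 0
Stationarity residual: grad f(x) + sum_i lambda_i a_i = (-1, -3)
  -> stationarity FAILS
Primal feasibility (all g_i <= 0): OK
Dual feasibility (all lambda_i >= 0): OK
Complementary slackness (lambda_i * g_i(x) = 0 for all i): OK

Verdict: the first failing condition is stationarity -> stat.

stat


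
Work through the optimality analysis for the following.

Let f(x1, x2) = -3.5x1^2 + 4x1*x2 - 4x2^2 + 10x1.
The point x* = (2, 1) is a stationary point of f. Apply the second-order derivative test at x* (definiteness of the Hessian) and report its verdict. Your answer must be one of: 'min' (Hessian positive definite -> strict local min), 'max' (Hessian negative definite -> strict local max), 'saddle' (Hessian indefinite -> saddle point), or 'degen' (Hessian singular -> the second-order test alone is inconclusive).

Compute the Hessian H = grad^2 f:
  H = [[-7, 4], [4, -8]]
Verify stationarity: grad f(x*) = H x* + g = (0, 0).
Eigenvalues of H: -11.5311, -3.4689.
Both eigenvalues < 0, so H is negative definite -> x* is a strict local max.

max


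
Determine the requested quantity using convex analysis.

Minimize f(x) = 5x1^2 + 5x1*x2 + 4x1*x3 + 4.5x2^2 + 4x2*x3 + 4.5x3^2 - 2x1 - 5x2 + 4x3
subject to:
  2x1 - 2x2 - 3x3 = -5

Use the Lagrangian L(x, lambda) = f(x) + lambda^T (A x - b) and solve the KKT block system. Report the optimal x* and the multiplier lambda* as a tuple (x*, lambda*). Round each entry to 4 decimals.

Form the Lagrangian:
  L(x, lambda) = (1/2) x^T Q x + c^T x + lambda^T (A x - b)
Stationarity (grad_x L = 0): Q x + c + A^T lambda = 0.
Primal feasibility: A x = b.

This gives the KKT block system:
  [ Q   A^T ] [ x     ]   [-c ]
  [ A    0  ] [ lambda ] = [ b ]

Solving the linear system:
  x*      = (-0.9774, 1.5623, -0.0264)
  lambda* = (2.034)
  f(x*)   = 2.1038

x* = (-0.9774, 1.5623, -0.0264), lambda* = (2.034)


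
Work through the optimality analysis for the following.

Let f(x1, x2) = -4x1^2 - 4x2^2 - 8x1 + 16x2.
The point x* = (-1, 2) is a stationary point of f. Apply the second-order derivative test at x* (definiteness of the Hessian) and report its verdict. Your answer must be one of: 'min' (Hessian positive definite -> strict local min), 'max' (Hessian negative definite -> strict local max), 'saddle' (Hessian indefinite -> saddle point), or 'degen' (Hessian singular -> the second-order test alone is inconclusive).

Compute the Hessian H = grad^2 f:
  H = [[-8, 0], [0, -8]]
Verify stationarity: grad f(x*) = H x* + g = (0, 0).
Eigenvalues of H: -8, -8.
Both eigenvalues < 0, so H is negative definite -> x* is a strict local max.

max


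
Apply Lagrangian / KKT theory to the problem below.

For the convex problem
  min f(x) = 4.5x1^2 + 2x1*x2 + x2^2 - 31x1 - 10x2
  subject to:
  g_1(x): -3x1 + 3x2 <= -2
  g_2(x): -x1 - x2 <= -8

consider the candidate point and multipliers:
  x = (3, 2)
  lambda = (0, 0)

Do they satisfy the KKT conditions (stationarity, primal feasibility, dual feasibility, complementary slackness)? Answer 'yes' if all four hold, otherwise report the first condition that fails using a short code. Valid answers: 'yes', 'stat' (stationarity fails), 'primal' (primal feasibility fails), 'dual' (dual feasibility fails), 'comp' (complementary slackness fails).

Gradient of f: grad f(x) = Q x + c = (0, 0)
Constraint values g_i(x) = a_i^T x - b_i:
  g_1((3, 2)) = -1
  g_2((3, 2)) = 3
Stationarity residual: grad f(x) + sum_i lambda_i a_i = (0, 0)
  -> stationarity OK
Primal feasibility (all g_i <= 0): FAILS
Dual feasibility (all lambda_i >= 0): OK
Complementary slackness (lambda_i * g_i(x) = 0 for all i): OK

Verdict: the first failing condition is primal_feasibility -> primal.

primal


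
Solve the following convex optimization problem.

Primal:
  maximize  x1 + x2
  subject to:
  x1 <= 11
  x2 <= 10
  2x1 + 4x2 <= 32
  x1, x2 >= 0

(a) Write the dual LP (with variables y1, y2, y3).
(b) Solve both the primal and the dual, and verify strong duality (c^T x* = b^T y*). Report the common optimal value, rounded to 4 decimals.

The standard primal-dual pair for 'max c^T x s.t. A x <= b, x >= 0' is:
  Dual:  min b^T y  s.t.  A^T y >= c,  y >= 0.

So the dual LP is:
  minimize  11y1 + 10y2 + 32y3
  subject to:
    y1 + 2y3 >= 1
    y2 + 4y3 >= 1
    y1, y2, y3 >= 0

Solving the primal: x* = (11, 2.5).
  primal value c^T x* = 13.5.
Solving the dual: y* = (0.5, 0, 0.25).
  dual value b^T y* = 13.5.
Strong duality: c^T x* = b^T y*. Confirmed.

13.5


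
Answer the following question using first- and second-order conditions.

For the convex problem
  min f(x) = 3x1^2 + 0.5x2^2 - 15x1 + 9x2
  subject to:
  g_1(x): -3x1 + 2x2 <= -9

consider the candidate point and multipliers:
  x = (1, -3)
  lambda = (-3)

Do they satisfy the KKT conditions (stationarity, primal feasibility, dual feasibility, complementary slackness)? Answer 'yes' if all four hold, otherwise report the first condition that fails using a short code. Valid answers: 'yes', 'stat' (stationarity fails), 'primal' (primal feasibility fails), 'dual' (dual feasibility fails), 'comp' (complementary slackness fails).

Gradient of f: grad f(x) = Q x + c = (-9, 6)
Constraint values g_i(x) = a_i^T x - b_i:
  g_1((1, -3)) = 0
Stationarity residual: grad f(x) + sum_i lambda_i a_i = (0, 0)
  -> stationarity OK
Primal feasibility (all g_i <= 0): OK
Dual feasibility (all lambda_i >= 0): FAILS
Complementary slackness (lambda_i * g_i(x) = 0 for all i): OK

Verdict: the first failing condition is dual_feasibility -> dual.

dual


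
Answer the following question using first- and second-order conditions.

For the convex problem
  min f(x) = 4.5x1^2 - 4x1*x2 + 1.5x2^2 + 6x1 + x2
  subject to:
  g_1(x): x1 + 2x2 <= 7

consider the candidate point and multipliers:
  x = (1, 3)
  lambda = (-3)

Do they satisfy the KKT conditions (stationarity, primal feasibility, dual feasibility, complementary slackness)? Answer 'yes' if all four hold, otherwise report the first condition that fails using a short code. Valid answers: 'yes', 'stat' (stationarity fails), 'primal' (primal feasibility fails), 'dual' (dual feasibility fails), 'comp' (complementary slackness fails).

Gradient of f: grad f(x) = Q x + c = (3, 6)
Constraint values g_i(x) = a_i^T x - b_i:
  g_1((1, 3)) = 0
Stationarity residual: grad f(x) + sum_i lambda_i a_i = (0, 0)
  -> stationarity OK
Primal feasibility (all g_i <= 0): OK
Dual feasibility (all lambda_i >= 0): FAILS
Complementary slackness (lambda_i * g_i(x) = 0 for all i): OK

Verdict: the first failing condition is dual_feasibility -> dual.

dual


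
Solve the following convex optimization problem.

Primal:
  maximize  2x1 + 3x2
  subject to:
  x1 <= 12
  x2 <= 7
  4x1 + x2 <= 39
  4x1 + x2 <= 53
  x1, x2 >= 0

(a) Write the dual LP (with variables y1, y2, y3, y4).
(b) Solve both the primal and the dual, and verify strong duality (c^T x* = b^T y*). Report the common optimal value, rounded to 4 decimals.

The standard primal-dual pair for 'max c^T x s.t. A x <= b, x >= 0' is:
  Dual:  min b^T y  s.t.  A^T y >= c,  y >= 0.

So the dual LP is:
  minimize  12y1 + 7y2 + 39y3 + 53y4
  subject to:
    y1 + 4y3 + 4y4 >= 2
    y2 + y3 + y4 >= 3
    y1, y2, y3, y4 >= 0

Solving the primal: x* = (8, 7).
  primal value c^T x* = 37.
Solving the dual: y* = (0, 2.5, 0.5, 0).
  dual value b^T y* = 37.
Strong duality: c^T x* = b^T y*. Confirmed.

37


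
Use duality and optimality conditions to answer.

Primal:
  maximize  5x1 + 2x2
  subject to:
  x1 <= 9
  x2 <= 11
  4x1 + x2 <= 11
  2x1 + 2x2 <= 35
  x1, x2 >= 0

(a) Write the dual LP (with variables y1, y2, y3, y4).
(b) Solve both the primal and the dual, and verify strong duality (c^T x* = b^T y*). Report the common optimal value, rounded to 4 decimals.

The standard primal-dual pair for 'max c^T x s.t. A x <= b, x >= 0' is:
  Dual:  min b^T y  s.t.  A^T y >= c,  y >= 0.

So the dual LP is:
  minimize  9y1 + 11y2 + 11y3 + 35y4
  subject to:
    y1 + 4y3 + 2y4 >= 5
    y2 + y3 + 2y4 >= 2
    y1, y2, y3, y4 >= 0

Solving the primal: x* = (0, 11).
  primal value c^T x* = 22.
Solving the dual: y* = (0, 0.75, 1.25, 0).
  dual value b^T y* = 22.
Strong duality: c^T x* = b^T y*. Confirmed.

22


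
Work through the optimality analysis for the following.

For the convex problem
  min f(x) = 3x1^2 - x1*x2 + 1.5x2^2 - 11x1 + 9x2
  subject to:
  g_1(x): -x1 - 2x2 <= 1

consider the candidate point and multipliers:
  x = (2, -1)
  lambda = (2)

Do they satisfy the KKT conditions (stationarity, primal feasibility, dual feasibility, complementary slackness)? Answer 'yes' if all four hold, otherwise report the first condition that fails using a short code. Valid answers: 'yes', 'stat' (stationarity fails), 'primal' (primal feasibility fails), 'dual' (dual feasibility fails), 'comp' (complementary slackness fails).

Gradient of f: grad f(x) = Q x + c = (2, 4)
Constraint values g_i(x) = a_i^T x - b_i:
  g_1((2, -1)) = -1
Stationarity residual: grad f(x) + sum_i lambda_i a_i = (0, 0)
  -> stationarity OK
Primal feasibility (all g_i <= 0): OK
Dual feasibility (all lambda_i >= 0): OK
Complementary slackness (lambda_i * g_i(x) = 0 for all i): FAILS

Verdict: the first failing condition is complementary_slackness -> comp.

comp


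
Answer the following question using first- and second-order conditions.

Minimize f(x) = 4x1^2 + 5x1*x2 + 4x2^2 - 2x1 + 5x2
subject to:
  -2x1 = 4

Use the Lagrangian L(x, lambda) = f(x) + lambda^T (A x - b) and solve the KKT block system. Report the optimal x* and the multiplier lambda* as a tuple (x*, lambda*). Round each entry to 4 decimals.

Form the Lagrangian:
  L(x, lambda) = (1/2) x^T Q x + c^T x + lambda^T (A x - b)
Stationarity (grad_x L = 0): Q x + c + A^T lambda = 0.
Primal feasibility: A x = b.

This gives the KKT block system:
  [ Q   A^T ] [ x     ]   [-c ]
  [ A    0  ] [ lambda ] = [ b ]

Solving the linear system:
  x*      = (-2, 0.625)
  lambda* = (-7.4375)
  f(x*)   = 18.4375

x* = (-2, 0.625), lambda* = (-7.4375)


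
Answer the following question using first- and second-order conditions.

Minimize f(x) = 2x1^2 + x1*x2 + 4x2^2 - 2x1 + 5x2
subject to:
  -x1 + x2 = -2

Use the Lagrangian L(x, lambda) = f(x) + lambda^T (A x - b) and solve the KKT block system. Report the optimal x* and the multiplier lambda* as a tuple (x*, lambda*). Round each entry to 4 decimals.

Form the Lagrangian:
  L(x, lambda) = (1/2) x^T Q x + c^T x + lambda^T (A x - b)
Stationarity (grad_x L = 0): Q x + c + A^T lambda = 0.
Primal feasibility: A x = b.

This gives the KKT block system:
  [ Q   A^T ] [ x     ]   [-c ]
  [ A    0  ] [ lambda ] = [ b ]

Solving the linear system:
  x*      = (1.0714, -0.9286)
  lambda* = (1.3571)
  f(x*)   = -2.0357

x* = (1.0714, -0.9286), lambda* = (1.3571)


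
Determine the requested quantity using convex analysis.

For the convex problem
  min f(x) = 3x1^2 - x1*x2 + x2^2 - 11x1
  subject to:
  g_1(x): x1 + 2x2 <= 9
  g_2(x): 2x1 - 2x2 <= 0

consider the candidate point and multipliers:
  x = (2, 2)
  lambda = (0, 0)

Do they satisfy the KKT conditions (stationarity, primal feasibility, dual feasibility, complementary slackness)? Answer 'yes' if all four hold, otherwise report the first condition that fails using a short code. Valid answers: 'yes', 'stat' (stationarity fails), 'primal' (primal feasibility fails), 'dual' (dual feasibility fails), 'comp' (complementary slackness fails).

Gradient of f: grad f(x) = Q x + c = (-1, 2)
Constraint values g_i(x) = a_i^T x - b_i:
  g_1((2, 2)) = -3
  g_2((2, 2)) = 0
Stationarity residual: grad f(x) + sum_i lambda_i a_i = (-1, 2)
  -> stationarity FAILS
Primal feasibility (all g_i <= 0): OK
Dual feasibility (all lambda_i >= 0): OK
Complementary slackness (lambda_i * g_i(x) = 0 for all i): OK

Verdict: the first failing condition is stationarity -> stat.

stat


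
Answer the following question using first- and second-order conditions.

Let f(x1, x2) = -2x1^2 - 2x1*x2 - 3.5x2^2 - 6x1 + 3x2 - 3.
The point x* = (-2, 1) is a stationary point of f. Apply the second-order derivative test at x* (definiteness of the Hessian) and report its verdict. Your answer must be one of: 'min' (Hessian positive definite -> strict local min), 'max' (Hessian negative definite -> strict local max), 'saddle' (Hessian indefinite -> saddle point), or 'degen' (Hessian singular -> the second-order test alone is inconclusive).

Compute the Hessian H = grad^2 f:
  H = [[-4, -2], [-2, -7]]
Verify stationarity: grad f(x*) = H x* + g = (0, 0).
Eigenvalues of H: -8, -3.
Both eigenvalues < 0, so H is negative definite -> x* is a strict local max.

max


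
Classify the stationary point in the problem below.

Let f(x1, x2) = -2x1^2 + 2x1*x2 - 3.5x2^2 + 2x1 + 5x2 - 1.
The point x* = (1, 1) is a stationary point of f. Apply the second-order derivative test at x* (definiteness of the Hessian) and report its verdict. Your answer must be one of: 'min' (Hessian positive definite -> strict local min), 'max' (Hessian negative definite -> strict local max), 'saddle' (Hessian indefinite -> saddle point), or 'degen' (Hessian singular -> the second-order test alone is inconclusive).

Compute the Hessian H = grad^2 f:
  H = [[-4, 2], [2, -7]]
Verify stationarity: grad f(x*) = H x* + g = (0, 0).
Eigenvalues of H: -8, -3.
Both eigenvalues < 0, so H is negative definite -> x* is a strict local max.

max


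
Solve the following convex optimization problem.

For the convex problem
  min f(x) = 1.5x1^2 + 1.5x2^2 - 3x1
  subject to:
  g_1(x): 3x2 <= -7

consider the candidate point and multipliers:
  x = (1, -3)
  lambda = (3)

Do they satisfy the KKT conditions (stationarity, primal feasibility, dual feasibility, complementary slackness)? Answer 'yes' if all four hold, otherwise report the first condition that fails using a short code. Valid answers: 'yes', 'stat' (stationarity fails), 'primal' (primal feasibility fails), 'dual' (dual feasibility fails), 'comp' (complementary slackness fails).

Gradient of f: grad f(x) = Q x + c = (0, -9)
Constraint values g_i(x) = a_i^T x - b_i:
  g_1((1, -3)) = -2
Stationarity residual: grad f(x) + sum_i lambda_i a_i = (0, 0)
  -> stationarity OK
Primal feasibility (all g_i <= 0): OK
Dual feasibility (all lambda_i >= 0): OK
Complementary slackness (lambda_i * g_i(x) = 0 for all i): FAILS

Verdict: the first failing condition is complementary_slackness -> comp.

comp


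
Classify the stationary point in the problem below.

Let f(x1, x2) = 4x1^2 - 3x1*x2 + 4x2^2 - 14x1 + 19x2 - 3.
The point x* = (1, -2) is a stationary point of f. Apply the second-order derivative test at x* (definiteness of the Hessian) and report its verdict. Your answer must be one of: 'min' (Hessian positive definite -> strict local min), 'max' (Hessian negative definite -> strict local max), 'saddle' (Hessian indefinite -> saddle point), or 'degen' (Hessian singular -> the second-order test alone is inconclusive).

Compute the Hessian H = grad^2 f:
  H = [[8, -3], [-3, 8]]
Verify stationarity: grad f(x*) = H x* + g = (0, 0).
Eigenvalues of H: 5, 11.
Both eigenvalues > 0, so H is positive definite -> x* is a strict local min.

min
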